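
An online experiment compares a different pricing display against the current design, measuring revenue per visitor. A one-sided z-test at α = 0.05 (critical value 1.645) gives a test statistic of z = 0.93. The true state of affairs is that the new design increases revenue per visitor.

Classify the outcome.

The conventional null hypothesis is that the new design has no effect on revenue per visitor.
Since z = 0.93 ≤ z* = 1.645, H₀ is not rejected.
H₀ is false (actually the new design increases revenue per visitor).
Failing to reject a false H₀ is a Type II error.

Type II error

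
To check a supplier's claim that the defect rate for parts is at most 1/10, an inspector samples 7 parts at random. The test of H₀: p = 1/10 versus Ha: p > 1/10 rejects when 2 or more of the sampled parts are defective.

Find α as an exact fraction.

The significance level is the probability, assuming p = 1/10, of seeing 2 or more defectives in 7 draws.
α = 1 − P(X ≤ 1) = 1 − 531441/625000 = 93559/625000.

93559/625000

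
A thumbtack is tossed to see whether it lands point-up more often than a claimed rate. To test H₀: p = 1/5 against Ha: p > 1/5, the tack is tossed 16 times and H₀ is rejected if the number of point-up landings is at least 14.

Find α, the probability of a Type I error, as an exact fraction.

α = P(reject H₀ | H₀ true) = P(K ≥ 14 | p = 1/5), with K ~ Binomial(16, 1/5).
Adding the binomial terms for j = 14 through 16 with p = 1/5 yields 397/30517578125.

397/30517578125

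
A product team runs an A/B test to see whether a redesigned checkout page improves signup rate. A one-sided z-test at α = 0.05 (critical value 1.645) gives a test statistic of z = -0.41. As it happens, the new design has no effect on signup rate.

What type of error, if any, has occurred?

The conventional null hypothesis is that the new design has no effect on signup rate.
Since z = -0.41 ≤ z* = 1.645, H₀ is not rejected.
H₀ is true (actually the new design has no effect on signup rate).
The decision matches the true state — no error.

No error — this is a correct decision.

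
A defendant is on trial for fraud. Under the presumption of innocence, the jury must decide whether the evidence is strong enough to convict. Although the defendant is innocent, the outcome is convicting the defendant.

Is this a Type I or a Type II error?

The null hypothesis here is that the defendant is innocent.
'Convicting the defendant' corresponds to rejecting H₀.
H₀ was rejected but H₀ is true — a Type I error (false positive).

Type I error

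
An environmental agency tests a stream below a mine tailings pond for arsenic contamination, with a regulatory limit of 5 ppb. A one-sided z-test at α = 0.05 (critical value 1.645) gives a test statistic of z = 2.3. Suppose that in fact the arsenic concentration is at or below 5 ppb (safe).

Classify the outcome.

Type I error

The conventional null hypothesis is that the arsenic concentration is at or below 5 ppb (safe).
Since z = 2.3 > z* = 1.645, H₀ is rejected.
H₀ is true (actually the arsenic concentration is at or below 5 ppb (safe)).
Rejecting a true H₀ is a Type I error.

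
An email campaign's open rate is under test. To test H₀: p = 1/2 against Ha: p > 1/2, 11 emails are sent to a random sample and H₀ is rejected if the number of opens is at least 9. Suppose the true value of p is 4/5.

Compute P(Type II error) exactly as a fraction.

3736313/9765625

A Type II error is failing to reject when Ha holds: with p = 4/5, β = P(X ≤ 8).
Adding the binomial probabilities P(X=0)+…+P(X=8) at p = 4/5 gives 3736313/9765625.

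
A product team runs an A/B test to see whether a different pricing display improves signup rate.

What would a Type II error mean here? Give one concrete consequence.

With the conventional null hypothesis that the new design has no effect on signup rate:
A Type II error is failing to reject H₀ when H₀ is false.
Here that means keeping the current design when actually the new design increases signup rate.

A Type II error would mean concluding that the new design has no effect on signup rate (or at least failing to establish that the new design increases signup rate) when in fact the new design increases signup rate. Consequence: a genuinely better design is discarded.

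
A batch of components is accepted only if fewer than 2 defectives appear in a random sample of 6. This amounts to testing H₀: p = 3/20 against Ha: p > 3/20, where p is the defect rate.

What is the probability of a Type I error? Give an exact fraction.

The significance level is the probability, assuming p = 3/20, of seeing 2 or more defectives in 6 draws.
α = 1 − P(K ≤ 1) = 1 − 9938999/12800000 = 2861001/12800000.

2861001/12800000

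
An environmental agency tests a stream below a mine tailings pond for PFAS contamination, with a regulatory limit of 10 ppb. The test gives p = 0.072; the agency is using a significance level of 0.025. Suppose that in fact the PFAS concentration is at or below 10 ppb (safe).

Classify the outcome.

The conventional null hypothesis is that the PFAS concentration is at or below 10 ppb (safe).
Since p = 0.072 ≥ α = 0.025, H₀ is not rejected.
H₀ is true (actually the PFAS concentration is at or below 10 ppb (safe)).
The decision matches the true state — no error.

No error — this is a correct decision.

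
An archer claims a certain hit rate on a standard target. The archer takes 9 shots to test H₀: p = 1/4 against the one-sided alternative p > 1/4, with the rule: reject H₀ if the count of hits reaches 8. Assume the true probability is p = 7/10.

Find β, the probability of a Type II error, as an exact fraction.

401998383/500000000

Under the alternative p = 7/10, X ~ Binomial(9, 7/10); β is the probability the test does not reject, P(X < 8).
Summing C(9,j)·(7/10)^j·(3/10)^{9-j} for j = 0..7 gives 401998383/500000000.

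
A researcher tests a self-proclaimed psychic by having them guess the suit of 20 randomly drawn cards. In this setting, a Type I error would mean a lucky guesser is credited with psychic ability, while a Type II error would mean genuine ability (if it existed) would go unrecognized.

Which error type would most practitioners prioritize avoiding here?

Type I error

The Type I consequence (a lucky guesser is credited with psychic ability) is more severe than the Type II consequence (genuine ability (if it existed) would go unrecognized).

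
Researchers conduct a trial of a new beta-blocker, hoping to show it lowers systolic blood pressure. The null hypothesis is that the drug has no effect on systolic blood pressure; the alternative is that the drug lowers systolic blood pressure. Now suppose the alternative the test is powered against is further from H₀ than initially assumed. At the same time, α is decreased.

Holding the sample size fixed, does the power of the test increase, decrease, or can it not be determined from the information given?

Cannot be determined from the information given.

The first change alone would make β decrease; the second alone would make β increase. Which effect dominates depends on the magnitudes, which are not given.
Since power = 1 − β, the effect on power is likewise indeterminate.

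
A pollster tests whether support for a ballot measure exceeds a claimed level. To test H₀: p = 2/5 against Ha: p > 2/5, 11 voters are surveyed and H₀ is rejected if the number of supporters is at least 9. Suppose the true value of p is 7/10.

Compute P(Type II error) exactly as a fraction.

2749038183/4000000000

β = P(fail to reject H₀ | Ha true) = P(Y ≤ 8 | p = 7/10), Y ~ Binomial(11, 7/10).
Adding the binomial probabilities P(Y=0)+…+P(Y=8) at p = 7/10 gives 2749038183/4000000000.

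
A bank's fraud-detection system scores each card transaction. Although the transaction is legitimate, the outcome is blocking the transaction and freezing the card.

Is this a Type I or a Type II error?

Type I error

The null hypothesis here is that the transaction is legitimate.
'Blocking the transaction and freezing the card' corresponds to rejecting H₀.
H₀ was rejected but H₀ is true — a Type I error (false positive).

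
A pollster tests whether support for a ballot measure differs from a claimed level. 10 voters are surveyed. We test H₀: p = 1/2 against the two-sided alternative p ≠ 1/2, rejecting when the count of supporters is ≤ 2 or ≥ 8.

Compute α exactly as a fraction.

The significance level is the null-hypothesis probability of the rejection region {≤2} ∪ {≥8}.
Each tail has probability (1 + 10 + 45)/1024; doubling gives α = 112/1024 = 7/64.

7/64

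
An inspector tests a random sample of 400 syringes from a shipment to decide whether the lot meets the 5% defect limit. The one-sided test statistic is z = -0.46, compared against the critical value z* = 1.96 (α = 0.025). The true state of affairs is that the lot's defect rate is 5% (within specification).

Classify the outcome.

No error (correct decision).

The conventional null hypothesis is that the lot's defect rate is 5% (within specification).
Since z = -0.46 ≤ z* = 1.96, H₀ is not rejected.
H₀ is true (actually the lot's defect rate is 5% (within specification)).
The decision matches the true state — no error.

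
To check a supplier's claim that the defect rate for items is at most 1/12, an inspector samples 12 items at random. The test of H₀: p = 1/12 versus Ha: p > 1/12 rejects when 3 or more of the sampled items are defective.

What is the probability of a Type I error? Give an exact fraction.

642062000537/8916100448256

Under H₀, X ~ Binomial(12, 1/12); the Type I error rate is P(X ≥ 3).
α = 1 − P(X ≤ 2) = 1 − 8274038447719/8916100448256 = 642062000537/8916100448256.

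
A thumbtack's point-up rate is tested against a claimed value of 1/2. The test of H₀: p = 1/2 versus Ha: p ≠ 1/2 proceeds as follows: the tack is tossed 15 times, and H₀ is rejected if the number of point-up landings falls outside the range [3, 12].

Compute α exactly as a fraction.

α = P(S ≤ 2 or S ≥ 13 | p = 1/2), S ~ Binomial(15, 1/2).
The two tails are symmetric, so α = 2·(1 + 15 + 105)/2^15 = 242/32768 = 121/16384.

121/16384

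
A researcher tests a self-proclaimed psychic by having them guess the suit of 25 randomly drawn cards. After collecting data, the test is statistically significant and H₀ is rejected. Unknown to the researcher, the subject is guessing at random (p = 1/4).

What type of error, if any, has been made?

The conventional null hypothesis here is that the subject is guessing at random (p = 1/4).
H₀ was rejected, but H₀ is actually true.
Rejecting a true null hypothesis is a Type I error (false positive).

Type I error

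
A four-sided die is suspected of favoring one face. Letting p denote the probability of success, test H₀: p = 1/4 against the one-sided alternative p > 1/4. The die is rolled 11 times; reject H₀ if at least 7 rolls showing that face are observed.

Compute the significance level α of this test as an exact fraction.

15857/2097152

The Type I error probability is α = P(S ≥ 7) computed under H₀, where S ~ Binomial(11, 1/4).
Adding the binomial terms for j = 7 through 11 with p = 1/4 yields 15857/2097152.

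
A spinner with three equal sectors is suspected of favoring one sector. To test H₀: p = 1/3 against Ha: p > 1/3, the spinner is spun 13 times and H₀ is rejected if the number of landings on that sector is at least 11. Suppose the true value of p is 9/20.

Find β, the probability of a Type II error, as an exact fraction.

40790448134932573/40960000000000000

β = P(fail to reject H₀ | Ha true) = P(Y ≤ 10 | p = 9/20), Y ~ Binomial(13, 9/20).
Adding the binomial probabilities P(Y=0)+…+P(Y=10) at p = 9/20 gives 40790448134932573/40960000000000000.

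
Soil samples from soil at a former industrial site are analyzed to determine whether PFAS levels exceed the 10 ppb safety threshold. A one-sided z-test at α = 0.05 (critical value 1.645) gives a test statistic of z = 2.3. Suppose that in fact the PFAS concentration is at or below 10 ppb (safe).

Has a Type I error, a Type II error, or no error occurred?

Type I error

The conventional null hypothesis is that the PFAS concentration is at or below 10 ppb (safe).
Since z = 2.3 > z* = 1.645, H₀ is rejected.
H₀ is true (actually the PFAS concentration is at or below 10 ppb (safe)).
Rejecting a true H₀ is a Type I error.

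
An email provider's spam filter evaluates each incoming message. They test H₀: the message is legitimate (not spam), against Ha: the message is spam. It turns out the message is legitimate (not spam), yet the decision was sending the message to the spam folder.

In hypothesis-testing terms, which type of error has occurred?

'Sending the message to the spam folder' corresponds to rejecting H₀.
H₀ was rejected but H₀ is true — a Type I error (false positive).

Type I error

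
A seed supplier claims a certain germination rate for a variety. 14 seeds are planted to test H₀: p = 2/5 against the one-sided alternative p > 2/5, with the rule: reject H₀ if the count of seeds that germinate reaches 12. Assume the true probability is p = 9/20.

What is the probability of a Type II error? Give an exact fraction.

A Type II error is failing to reject when Ha holds: with p = 9/20, β = P(K ≤ 11).
Summing C(14,j)·(9/20)^j·(11/20)^{14-j} for j = 0..11 gives 817437922121895041/819200000000000000.

817437922121895041/819200000000000000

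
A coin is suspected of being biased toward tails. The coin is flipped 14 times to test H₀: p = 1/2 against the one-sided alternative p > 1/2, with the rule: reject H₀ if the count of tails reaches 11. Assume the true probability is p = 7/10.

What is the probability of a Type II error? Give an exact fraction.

A Type II error is failing to reject when Ha holds: with p = 7/10, β = P(K ≤ 10).
Summing C(14,j)·(7/10)^j·(3/10)^{14-j} for j = 0..10 gives 32241628521117/50000000000000.

32241628521117/50000000000000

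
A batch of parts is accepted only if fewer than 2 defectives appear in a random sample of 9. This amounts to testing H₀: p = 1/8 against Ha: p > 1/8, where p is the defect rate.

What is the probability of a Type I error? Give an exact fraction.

2623807/8388608

The significance level is the probability, assuming p = 1/8, of seeing 2 or more defectives in 9 draws.
α = 1 − P(K ≤ 1) = 1 − 5764801/8388608 = 2623807/8388608.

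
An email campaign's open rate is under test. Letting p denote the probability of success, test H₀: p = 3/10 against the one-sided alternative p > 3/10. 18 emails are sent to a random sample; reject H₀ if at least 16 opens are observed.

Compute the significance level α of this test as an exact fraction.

84845087091/250000000000000000

The Type I error probability is α = P(S ≥ 16) computed under H₀, where S ~ Binomial(18, 3/10).
Summing C(18,j)(3/10)^j(7/10)^{18−j} for j = 16,…,18 gives 84845087091/250000000000000000.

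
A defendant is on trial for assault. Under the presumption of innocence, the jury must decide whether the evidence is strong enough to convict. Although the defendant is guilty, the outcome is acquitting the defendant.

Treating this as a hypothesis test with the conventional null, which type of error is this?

Type II error

The null hypothesis here is that the defendant is innocent.
'Acquitting the defendant' corresponds to failing to reject H₀.
H₀ was not rejected but H₀ is false — a Type II error (false negative).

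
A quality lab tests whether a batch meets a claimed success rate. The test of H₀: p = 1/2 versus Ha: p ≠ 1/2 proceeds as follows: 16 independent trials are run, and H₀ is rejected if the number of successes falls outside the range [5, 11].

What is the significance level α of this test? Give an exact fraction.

2517/32768

α = P(S ≤ 4 or S ≥ 12 | p = 1/2), S ~ Binomial(16, 1/2).
The two tails are symmetric, so α = 2·(1 + 16 + 120 + 560 + 1820)/2^16 = 5034/65536 = 2517/32768.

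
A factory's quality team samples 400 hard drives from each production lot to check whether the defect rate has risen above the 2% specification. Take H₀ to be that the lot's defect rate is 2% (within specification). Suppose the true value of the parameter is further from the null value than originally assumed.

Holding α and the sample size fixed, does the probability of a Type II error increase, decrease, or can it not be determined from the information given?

A bigger departure from H₀ is easier for the test to detect, so it fails to reject less often.

It decreases.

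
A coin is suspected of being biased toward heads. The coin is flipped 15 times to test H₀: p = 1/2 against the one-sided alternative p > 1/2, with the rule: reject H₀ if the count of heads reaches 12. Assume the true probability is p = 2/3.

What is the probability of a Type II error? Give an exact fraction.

β = P(fail to reject H₀ | Ha true) = P(K ≤ 11 | p = 2/3), K ~ Binomial(15, 2/3).
Equivalently, β = 1 − P(K ≥ 12) = 11346539/14348907.

11346539/14348907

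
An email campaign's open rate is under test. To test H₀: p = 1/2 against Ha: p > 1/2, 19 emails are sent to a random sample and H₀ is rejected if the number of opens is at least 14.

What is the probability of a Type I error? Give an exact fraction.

The Type I error probability is α = P(X ≥ 14) computed under H₀, where X ~ Binomial(19, 1/2).
That's C(19,14) + C(19,15) + C(19,16) + C(19,17) + C(19,18) + C(19,19) over 2^19, i.e. (11628 + 3876 + 969 + 171 + 19 + 1)/524288 = 16664/524288 = 2083/65536.

2083/65536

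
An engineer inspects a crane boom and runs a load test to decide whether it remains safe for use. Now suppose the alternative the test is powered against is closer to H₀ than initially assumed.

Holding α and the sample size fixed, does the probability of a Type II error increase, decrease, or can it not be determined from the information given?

When the true parameter is near the null value, the test has a harder time distinguishing Ha from H₀.

It increases.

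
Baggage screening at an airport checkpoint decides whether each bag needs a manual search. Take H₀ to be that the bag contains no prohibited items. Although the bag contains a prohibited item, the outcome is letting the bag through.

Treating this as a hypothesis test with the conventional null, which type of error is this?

'Letting the bag through' corresponds to failing to reject H₀.
H₀ was not rejected but H₀ is false — a Type II error (false negative).

Type II error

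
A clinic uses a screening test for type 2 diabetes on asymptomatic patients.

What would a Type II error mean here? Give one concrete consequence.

With the conventional null hypothesis that the patient does not have type 2 diabetes:
A Type II error is failing to reject H₀ when H₀ is false.
Here that means clearing the patient as negative when actually the patient has type 2 diabetes.

A Type II error would mean concluding that the patient does not have type 2 diabetes (or at least failing to establish that the patient has type 2 diabetes) when in fact the patient has type 2 diabetes. Consequence: a patient with type 2 diabetes is told they are healthy and receives no treatment.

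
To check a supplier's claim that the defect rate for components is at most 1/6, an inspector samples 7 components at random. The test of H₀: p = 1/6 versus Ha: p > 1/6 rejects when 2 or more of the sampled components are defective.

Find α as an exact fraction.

7703/23328

α = P(reject H₀ | H₀ true) = P(S ≥ 2 | p = 1/6), S ~ Binomial(7, 1/6).
Via the complement, α = 1 − Σ_{j=0}^{1} C(7,j)(1/6)^j(5/6)^{7-j} = 7703/23328.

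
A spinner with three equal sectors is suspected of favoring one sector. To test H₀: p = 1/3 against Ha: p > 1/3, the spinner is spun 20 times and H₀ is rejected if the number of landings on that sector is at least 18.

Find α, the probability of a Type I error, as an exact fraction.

89/387420489

α = P(reject H₀ | H₀ true) = P(X ≥ 18 | p = 1/3), with X ~ Binomial(20, 1/3).
P(X ≥ 18) = Σ_{j=18}^{20} C(20,j)·(1/3)^j·(2/3)^{20-j} = 89/387420489.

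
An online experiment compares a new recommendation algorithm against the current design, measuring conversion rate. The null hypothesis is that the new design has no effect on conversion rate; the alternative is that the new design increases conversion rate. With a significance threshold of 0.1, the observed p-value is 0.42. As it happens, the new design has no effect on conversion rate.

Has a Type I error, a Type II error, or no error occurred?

No error (correct decision).

Since p = 0.42 ≥ α = 0.1, H₀ is not rejected.
H₀ is true (actually the new design has no effect on conversion rate).
The decision matches the true state — no error.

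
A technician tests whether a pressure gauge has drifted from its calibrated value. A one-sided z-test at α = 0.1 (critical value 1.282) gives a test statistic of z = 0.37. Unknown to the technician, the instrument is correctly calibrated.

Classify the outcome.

The conventional null hypothesis is that the instrument is correctly calibrated.
Since z = 0.37 ≤ z* = 1.282, H₀ is not rejected.
H₀ is true (actually the instrument is correctly calibrated).
The decision matches the true state — no error.

No error (correct decision).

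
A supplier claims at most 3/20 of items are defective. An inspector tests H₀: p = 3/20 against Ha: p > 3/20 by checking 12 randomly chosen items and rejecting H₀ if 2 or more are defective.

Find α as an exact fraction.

2279589495695451/4096000000000000

Under H₀, K ~ Binomial(12, 3/20); the Type I error rate is P(K ≥ 2).
Via the complement, α = 1 − Σ_{j=0}^{1} C(12,j)(3/20)^j(17/20)^{12-j} = 2279589495695451/4096000000000000.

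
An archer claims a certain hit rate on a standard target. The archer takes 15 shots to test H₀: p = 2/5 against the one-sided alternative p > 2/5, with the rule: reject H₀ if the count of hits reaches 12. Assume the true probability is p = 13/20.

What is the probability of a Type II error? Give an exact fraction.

6777270377107586237/8192000000000000000

Under the alternative p = 13/20, Y ~ Binomial(15, 13/20); β is the probability the test does not reject, P(Y < 12).
Summing C(15,j)·(13/20)^j·(7/20)^{15-j} for j = 0..11 gives 6777270377107586237/8192000000000000000.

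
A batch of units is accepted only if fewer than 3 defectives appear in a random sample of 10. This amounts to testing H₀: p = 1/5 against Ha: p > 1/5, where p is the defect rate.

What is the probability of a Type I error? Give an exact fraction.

3146489/9765625

α = P(reject H₀ | H₀ true) = P(Y ≥ 3 | p = 1/5), Y ~ Binomial(10, 1/5).
Computing the lower-tail complement: 1 − 6619136/9765625 = 3146489/9765625.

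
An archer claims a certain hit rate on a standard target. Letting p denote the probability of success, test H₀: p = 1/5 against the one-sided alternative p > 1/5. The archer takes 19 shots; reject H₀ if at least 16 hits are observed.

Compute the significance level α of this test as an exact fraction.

64829/19073486328125

Under H₀, K ~ Binomial(19, 1/5), and α = P(K ≥ 16).
Adding the binomial terms for j = 16 through 19 with p = 1/5 yields 64829/19073486328125.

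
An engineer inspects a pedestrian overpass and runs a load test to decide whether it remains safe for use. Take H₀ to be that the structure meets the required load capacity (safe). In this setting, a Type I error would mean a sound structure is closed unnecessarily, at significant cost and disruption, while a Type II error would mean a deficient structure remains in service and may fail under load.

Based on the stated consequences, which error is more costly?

The Type II consequence (a deficient structure remains in service and may fail under load) is more severe than the Type I consequence (a sound structure is closed unnecessarily, at significant cost and disruption).

Type II error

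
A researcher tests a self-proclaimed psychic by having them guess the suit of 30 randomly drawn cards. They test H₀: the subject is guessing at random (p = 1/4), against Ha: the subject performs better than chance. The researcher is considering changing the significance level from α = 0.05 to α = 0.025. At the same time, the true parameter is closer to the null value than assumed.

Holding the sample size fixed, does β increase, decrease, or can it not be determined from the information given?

It increases.

A smaller α moves the rejection region further into the tail. With the alternative true, more outcomes now fall outside the rejection region, so failing to reject becomes more likely. A smaller departure from H₀ means the test statistic under Ha is distributed closer to where it would be under H₀; rejection becomes less likely. Both changes push β in the same direction.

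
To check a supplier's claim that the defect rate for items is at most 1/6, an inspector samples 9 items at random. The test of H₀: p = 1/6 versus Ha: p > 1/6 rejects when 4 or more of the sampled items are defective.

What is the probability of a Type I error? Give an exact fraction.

The significance level is the probability, assuming p = 1/6, of seeing 4 or more defectives in 9 draws.
α = 1 − P(K ≤ 3) = 1 − 4796875/5038848 = 241973/5038848.

241973/5038848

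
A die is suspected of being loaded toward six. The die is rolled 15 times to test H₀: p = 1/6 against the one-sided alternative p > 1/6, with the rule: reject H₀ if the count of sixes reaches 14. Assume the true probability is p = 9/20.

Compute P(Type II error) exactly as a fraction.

A Type II error is failing to reject when Ha holds: with p = 9/20, β = P(X ≤ 13).
Adding the binomial probabilities P(X=0)+…+P(X=13) at p = 9/20 gives 16382009719056418393/16384000000000000000.

16382009719056418393/16384000000000000000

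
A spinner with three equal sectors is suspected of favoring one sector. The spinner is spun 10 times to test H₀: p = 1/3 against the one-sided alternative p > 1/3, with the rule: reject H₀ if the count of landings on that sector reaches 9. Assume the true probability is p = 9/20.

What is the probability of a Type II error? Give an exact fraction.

10193896961809/10240000000000

A Type II error is failing to reject when Ha holds: with p = 9/20, β = P(X ≤ 8).
Adding the binomial probabilities P(X=0)+…+P(X=8) at p = 9/20 gives 10193896961809/10240000000000.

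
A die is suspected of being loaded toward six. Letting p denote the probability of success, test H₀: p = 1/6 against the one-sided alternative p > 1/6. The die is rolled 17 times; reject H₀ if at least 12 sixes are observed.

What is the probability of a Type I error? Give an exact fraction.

3485581/2821109907456

Under H₀, Y ~ Binomial(17, 1/6), and α = P(Y ≥ 12).
Adding the binomial terms for j = 12 through 17 with p = 1/6 yields 3485581/2821109907456.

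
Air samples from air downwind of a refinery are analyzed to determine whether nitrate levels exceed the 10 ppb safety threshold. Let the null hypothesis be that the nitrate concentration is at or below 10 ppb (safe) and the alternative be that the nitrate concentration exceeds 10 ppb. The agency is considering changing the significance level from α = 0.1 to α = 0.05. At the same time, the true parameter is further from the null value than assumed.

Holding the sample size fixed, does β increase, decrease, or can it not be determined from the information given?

Cannot be determined from the information given.

The first change alone would make β increase; the second alone would make β decrease. Which effect dominates depends on the magnitudes, which are not given.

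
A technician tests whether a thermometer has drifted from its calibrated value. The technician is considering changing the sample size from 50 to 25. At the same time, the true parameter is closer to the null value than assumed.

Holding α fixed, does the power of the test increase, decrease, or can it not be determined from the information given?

It decreases.

With less data the test statistic is noisier; under Ha, more outcomes land inside the acceptance region. A smaller true effect puts the Ha sampling distribution closer to H₀, so more of it falls in the non-rejection region. Both changes push β in the same direction.
Since power = 1 − β and β increases, power decreases.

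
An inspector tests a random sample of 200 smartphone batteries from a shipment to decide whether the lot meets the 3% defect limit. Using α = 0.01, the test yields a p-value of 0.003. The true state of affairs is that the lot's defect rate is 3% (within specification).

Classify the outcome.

Type I error

The conventional null hypothesis is that the lot's defect rate is 3% (within specification).
Since p = 0.003 < α = 0.01, H₀ is rejected.
H₀ is true (actually the lot's defect rate is 3% (within specification)).
Rejecting a true H₀ is a Type I error.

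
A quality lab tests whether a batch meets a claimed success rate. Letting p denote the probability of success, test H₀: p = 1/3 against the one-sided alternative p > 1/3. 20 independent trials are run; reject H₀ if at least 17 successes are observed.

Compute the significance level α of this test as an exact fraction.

Under H₀, X ~ Binomial(20, 1/3), and α = P(X ≥ 17).
Adding the binomial terms for j = 17 through 20 with p = 1/3 yields 3307/1162261467.

3307/1162261467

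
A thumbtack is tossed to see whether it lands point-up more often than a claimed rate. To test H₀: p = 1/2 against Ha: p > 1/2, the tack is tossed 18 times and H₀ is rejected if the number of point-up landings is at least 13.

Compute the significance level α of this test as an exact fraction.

1577/32768

Under H₀, K ~ Binomial(18, 1/2), and α = P(K ≥ 13).
Summing the upper tail: (8568 + 3060 + 816 + 153 + 18 + 1) / 2^18 = 12616/262144 = 1577/32768.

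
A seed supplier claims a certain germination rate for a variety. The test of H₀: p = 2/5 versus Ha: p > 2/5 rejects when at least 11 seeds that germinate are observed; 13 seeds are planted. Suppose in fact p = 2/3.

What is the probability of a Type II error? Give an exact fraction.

A Type II error is failing to reject when Ha holds: with p = 2/3, β = P(K ≤ 10).
Adding the binomial probabilities P(K=0)+…+P(K=10) at p = 2/3 gives 50857/59049.

50857/59049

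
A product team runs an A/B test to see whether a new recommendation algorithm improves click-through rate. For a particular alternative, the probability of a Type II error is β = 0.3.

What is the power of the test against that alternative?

0.7

Power = 1 − β = 1 − 0.3 = 0.7.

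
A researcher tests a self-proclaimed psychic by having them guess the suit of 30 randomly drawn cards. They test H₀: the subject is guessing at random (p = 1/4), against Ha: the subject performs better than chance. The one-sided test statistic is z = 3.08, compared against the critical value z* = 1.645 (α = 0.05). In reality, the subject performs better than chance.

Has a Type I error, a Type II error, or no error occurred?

Neither — the decision is correct.

Since z = 3.08 > z* = 1.645, H₀ is rejected.
H₀ is false (actually the subject performs better than chance).
The decision matches the true state — no error.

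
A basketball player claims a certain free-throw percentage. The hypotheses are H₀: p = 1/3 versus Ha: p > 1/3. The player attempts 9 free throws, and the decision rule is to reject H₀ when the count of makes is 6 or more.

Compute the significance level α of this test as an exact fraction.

835/19683

The Type I error probability is α = P(X ≥ 6) computed under H₀, where X ~ Binomial(9, 1/3).
Summing C(9,j)(1/3)^j(2/3)^{9−j} for j = 6,…,9 gives 835/19683.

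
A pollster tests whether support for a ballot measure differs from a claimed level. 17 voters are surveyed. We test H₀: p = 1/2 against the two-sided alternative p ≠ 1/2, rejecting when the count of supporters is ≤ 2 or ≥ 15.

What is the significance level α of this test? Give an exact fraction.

Under H₀, Y ~ Binomial(17, 1/2); α is the probability of landing in either tail, P(Y ≤ 2) + P(Y ≥ 15).
The two tails are symmetric, so α = 2·(1 + 17 + 136)/2^17 = 308/131072 = 77/32768.

77/32768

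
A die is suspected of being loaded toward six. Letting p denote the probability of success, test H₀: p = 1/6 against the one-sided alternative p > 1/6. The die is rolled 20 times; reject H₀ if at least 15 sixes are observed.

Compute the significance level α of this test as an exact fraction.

1434041/101559956668416

Under H₀, Y ~ Binomial(20, 1/6), and α = P(Y ≥ 15).
P(Y ≥ 15) = Σ_{j=15}^{20} C(20,j)·(1/6)^j·(5/6)^{20-j} = 1434041/101559956668416.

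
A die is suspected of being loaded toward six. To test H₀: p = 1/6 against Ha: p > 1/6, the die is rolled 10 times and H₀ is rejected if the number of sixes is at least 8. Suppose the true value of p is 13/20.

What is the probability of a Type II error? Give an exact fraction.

1890285078059/2560000000000

Under the alternative p = 13/20, K ~ Binomial(10, 13/20); β is the probability the test does not reject, P(K < 8).
Equivalently, β = 1 − P(K ≥ 8) = 1890285078059/2560000000000.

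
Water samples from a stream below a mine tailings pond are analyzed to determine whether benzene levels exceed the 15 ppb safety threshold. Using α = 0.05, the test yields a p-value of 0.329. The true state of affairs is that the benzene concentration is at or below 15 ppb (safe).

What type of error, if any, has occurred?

No error (correct decision).

The conventional null hypothesis is that the benzene concentration is at or below 15 ppb (safe).
Since p = 0.329 ≥ α = 0.05, H₀ is not rejected.
H₀ is true (actually the benzene concentration is at or below 15 ppb (safe)).
The decision matches the true state — no error.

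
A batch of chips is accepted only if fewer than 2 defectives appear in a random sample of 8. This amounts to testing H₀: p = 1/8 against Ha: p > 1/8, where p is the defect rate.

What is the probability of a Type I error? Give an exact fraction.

4424071/16777216

The significance level is the probability, assuming p = 1/8, of seeing 2 or more defectives in 8 draws.
Computing the lower-tail complement: 1 − 12353145/16777216 = 4424071/16777216.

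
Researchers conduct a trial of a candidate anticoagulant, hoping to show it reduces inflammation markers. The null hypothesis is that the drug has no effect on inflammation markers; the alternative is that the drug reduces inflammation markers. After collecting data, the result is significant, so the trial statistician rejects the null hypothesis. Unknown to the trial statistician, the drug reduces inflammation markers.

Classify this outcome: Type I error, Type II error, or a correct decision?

Neither — the decision is correct.

The test rejected a false H₀ — the decision matches the true state.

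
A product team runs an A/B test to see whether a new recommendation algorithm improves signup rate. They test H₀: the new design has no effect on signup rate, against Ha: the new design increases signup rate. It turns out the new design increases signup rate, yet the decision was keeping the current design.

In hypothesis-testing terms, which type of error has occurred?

'Keeping the current design' corresponds to failing to reject H₀.
H₀ was not rejected but H₀ is false — a Type II error (false negative).

Type II error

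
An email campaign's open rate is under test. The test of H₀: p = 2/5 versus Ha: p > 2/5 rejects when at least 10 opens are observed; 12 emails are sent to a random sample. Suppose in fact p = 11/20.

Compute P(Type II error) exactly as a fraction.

A Type II error is failing to reject when Ha holds: with p = 11/20, β = P(S ≤ 9).
Summing C(12,j)·(11/20)^j·(9/20)^{12-j} for j = 0..9 gives 784677287856069/819200000000000.

784677287856069/819200000000000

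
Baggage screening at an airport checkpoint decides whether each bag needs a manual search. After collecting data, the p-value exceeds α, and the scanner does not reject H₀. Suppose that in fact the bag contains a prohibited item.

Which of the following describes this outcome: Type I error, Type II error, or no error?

Type II error

The conventional null hypothesis here is that the bag contains no prohibited items.
H₀ was not rejected, but H₀ is actually false.
Failing to reject a false null hypothesis is a Type II error (false negative).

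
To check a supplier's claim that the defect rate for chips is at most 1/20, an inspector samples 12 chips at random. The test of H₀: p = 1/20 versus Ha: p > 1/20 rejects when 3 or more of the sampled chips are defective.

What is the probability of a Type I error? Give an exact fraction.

16030320228069/819200000000000

The significance level is the probability, assuming p = 1/20, of seeing 3 or more defectives in 12 draws.
Via the complement, α = 1 − Σ_{j=0}^{2} C(12,j)(1/20)^j(19/20)^{12-j} = 16030320228069/819200000000000.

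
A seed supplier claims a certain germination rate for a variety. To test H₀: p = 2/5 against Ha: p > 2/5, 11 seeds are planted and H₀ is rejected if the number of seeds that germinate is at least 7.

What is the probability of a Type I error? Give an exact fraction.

α = P(reject H₀ | H₀ true) = P(Y ≥ 7 | p = 2/5), with Y ~ Binomial(11, 2/5).
Summing C(11,j)(2/5)^j(3/5)^{11−j} for j = 7,…,11 gives 194048/1953125.

194048/1953125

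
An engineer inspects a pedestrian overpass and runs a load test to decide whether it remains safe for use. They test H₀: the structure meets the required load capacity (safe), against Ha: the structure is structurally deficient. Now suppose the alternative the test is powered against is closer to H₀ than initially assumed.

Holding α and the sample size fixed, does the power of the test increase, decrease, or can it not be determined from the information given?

A smaller departure from H₀ means the test statistic under Ha is distributed closer to where it would be under H₀; rejection becomes less likely.
Since power = 1 − β and β increases, power decreases.

It decreases.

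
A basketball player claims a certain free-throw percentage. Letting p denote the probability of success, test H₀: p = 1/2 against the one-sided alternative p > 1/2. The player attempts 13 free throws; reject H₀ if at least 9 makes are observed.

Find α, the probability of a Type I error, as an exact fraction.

The Type I error probability is α = P(X ≥ 9) computed under H₀, where X ~ Binomial(13, 1/2).
Summing the upper tail: (715 + 286 + 78 + 13 + 1) / 2^13 = 1093/8192.

1093/8192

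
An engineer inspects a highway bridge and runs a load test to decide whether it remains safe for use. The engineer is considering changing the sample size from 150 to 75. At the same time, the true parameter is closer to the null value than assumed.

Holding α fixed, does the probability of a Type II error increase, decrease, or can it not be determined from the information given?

Reducing n widens both sampling distributions, so the test has less ability to distinguish Ha from H₀. A smaller departure from H₀ means the test statistic under Ha is distributed closer to where it would be under H₀; rejection becomes less likely. Both changes push β in the same direction.

It increases.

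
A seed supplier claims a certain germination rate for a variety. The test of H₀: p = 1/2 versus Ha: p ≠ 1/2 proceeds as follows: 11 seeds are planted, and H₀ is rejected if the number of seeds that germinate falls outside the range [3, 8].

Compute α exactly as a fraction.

67/1024

The significance level is the null-hypothesis probability of the rejection region {≤2} ∪ {≥9}.
By symmetry, α = 2·P(Y ≤ 2) = 2·(1 + 11 + 55)/2048 = 134/2048 = 67/1024.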